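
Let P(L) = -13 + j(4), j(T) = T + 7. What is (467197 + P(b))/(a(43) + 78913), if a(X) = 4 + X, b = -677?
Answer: 93439/15792 ≈ 5.9169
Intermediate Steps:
j(T) = 7 + T
P(L) = -2 (P(L) = -13 + (7 + 4) = -13 + 11 = -2)
(467197 + P(b))/(a(43) + 78913) = (467197 - 2)/((4 + 43) + 78913) = 467195/(47 + 78913) = 467195/78960 = 467195*(1/78960) = 93439/15792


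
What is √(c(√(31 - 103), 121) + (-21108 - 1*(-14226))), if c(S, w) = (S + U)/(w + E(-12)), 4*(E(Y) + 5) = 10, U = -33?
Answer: 2*√(-10738075 + 79*I*√2)/79 ≈ 0.00043157 + 82.959*I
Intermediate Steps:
E(Y) = -5/2 (E(Y) = -5 + (¼)*10 = -5 + 5/2 = -5/2)
c(S, w) = (-33 + S)/(-5/2 + w) (c(S, w) = (S - 33)/(w - 5/2) = (-33 + S)/(-5/2 + w))
√(c(√(31 - 103), 121) + (-21108 - 1*(-14226))) = √(2*(-33 + √(31 - 103))/(-5 + 2*121) + (-21108 - 1*(-14226))) = √(2*(-33 + √(-72))/(-5 + 242) + (-21108 + 14226)) = √(2*(-33 + 6*I*√2)/237 - 6882) = √(2*(1/237)*(-33 + 6*I*√2) - 6882) = √((-22/79 + 4*I*√2/79) - 6882) = √(-543700/79 + 4*I*√2/79)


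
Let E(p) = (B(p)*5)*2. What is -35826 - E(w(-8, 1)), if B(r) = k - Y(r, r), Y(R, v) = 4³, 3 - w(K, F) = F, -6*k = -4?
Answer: -105578/3 ≈ -35193.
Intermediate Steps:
k = ⅔ (k = -⅙*(-4) = ⅔ ≈ 0.66667)
w(K, F) = 3 - F
Y(R, v) = 64
B(r) = -190/3 (B(r) = ⅔ - 1*64 = ⅔ - 64 = -190/3)
E(p) = -1900/3 (E(p) = -190/3*5*2 = -950/3*2 = -1900/3)
-35826 - E(w(-8, 1)) = -35826 - 1*(-1900/3) = -35826 + 1900/3 = -105578/3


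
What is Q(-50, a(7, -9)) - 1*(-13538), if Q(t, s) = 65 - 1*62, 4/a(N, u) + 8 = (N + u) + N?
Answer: 13541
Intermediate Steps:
a(N, u) = 4/(-8 + u + 2*N) (a(N, u) = 4/(-8 + ((N + u) + N)) = 4/(-8 + (u + 2*N)) = 4/(-8 + u + 2*N))
Q(t, s) = 3 (Q(t, s) = 65 - 62 = 3)
Q(-50, a(7, -9)) - 1*(-13538) = 3 - 1*(-13538) = 3 + 13538 = 13541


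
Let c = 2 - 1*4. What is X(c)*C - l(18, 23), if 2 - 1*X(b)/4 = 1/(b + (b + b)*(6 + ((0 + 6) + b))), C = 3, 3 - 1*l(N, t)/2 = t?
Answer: 450/7 ≈ 64.286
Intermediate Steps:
l(N, t) = 6 - 2*t
c = -2 (c = 2 - 4 = -2)
X(b) = 8 - 4/(b + 2*b*(12 + b)) (X(b) = 8 - 4/(b + (b + b)*(6 + ((0 + 6) + b))) = 8 - 4/(b + (2*b)*(6 + (6 + b))) = 8 - 4/(b + (2*b)*(12 + b)) = 8 - 4/(b + 2*b*(12 + b)))
X(c)*C - l(18, 23) = (4*(-1 + 4*(-2)² + 50*(-2))/(-2*(25 + 2*(-2))))*3 - (6 - 2*23) = (4*(-½)*(-1 + 4*4 - 100)/(25 - 4))*3 - (6 - 46) = (4*(-½)*(-1 + 16 - 100)/21)*3 - 1*(-40) = (4*(-½)*(1/21)*(-85))*3 + 40 = (170/21)*3 + 40 = 170/7 + 40 = 450/7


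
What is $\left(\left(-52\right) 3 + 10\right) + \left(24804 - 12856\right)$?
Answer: $11802$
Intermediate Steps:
$\left(\left(-52\right) 3 + 10\right) + \left(24804 - 12856\right) = \left(-156 + 10\right) + 11948 = -146 + 11948 = 11802$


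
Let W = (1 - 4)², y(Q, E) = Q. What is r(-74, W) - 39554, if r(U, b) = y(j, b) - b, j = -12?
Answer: -39575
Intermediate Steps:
W = 9 (W = (-3)² = 9)
r(U, b) = -12 - b
r(-74, W) - 39554 = (-12 - 1*9) - 39554 = (-12 - 9) - 39554 = -21 - 39554 = -39575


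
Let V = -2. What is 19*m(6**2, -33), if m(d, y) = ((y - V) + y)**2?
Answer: 77824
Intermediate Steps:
m(d, y) = (2 + 2*y)**2 (m(d, y) = ((y - 1*(-2)) + y)**2 = ((y + 2) + y)**2 = ((2 + y) + y)**2 = (2 + 2*y)**2)
19*m(6**2, -33) = 19*(4*(1 - 33)**2) = 19*(4*(-32)**2) = 19*(4*1024) = 19*4096 = 77824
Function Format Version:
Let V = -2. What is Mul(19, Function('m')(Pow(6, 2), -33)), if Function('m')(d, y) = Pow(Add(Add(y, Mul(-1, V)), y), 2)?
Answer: 77824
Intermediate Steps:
Function('m')(d, y) = Pow(Add(2, Mul(2, y)), 2) (Function('m')(d, y) = Pow(Add(Add(y, Mul(-1, -2)), y), 2) = Pow(Add(Add(y, 2), y), 2) = Pow(Add(Add(2, y), y), 2) = Pow(Add(2, Mul(2, y)), 2))
Mul(19, Function('m')(Pow(6, 2), -33)) = Mul(19, Mul(4, Pow(Add(1, -33), 2))) = Mul(19, Mul(4, Pow(-32, 2))) = Mul(19, Mul(4, 1024)) = Mul(19, 4096) = 77824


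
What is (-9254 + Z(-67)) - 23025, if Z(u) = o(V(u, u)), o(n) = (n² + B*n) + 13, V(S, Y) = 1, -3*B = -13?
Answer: -96782/3 ≈ -32261.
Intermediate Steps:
B = 13/3 (B = -⅓*(-13) = 13/3 ≈ 4.3333)
o(n) = 13 + n² + 13*n/3 (o(n) = (n² + 13*n/3) + 13 = 13 + n² + 13*n/3)
Z(u) = 55/3 (Z(u) = 13 + 1² + (13/3)*1 = 13 + 1 + 13/3 = 55/3)
(-9254 + Z(-67)) - 23025 = (-9254 + 55/3) - 23025 = -27707/3 - 23025 = -96782/3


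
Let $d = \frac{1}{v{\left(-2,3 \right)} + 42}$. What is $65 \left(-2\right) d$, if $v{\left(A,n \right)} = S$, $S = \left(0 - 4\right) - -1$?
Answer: $- \frac{10}{3} \approx -3.3333$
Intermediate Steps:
$S = -3$ ($S = -4 + \left(-3 + 4\right) = -4 + 1 = -3$)
$v{\left(A,n \right)} = -3$
$d = \frac{1}{39}$ ($d = \frac{1}{-3 + 42} = \frac{1}{39} \approx 0.025641$)
$65 \left(-2\right) d = 65 \left(-2\right) \frac{1}{39} = \left(-130\right) \frac{1}{39} = - \frac{10}{3}$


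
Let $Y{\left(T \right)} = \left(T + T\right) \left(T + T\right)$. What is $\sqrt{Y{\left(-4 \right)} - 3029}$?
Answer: $i \sqrt{2965} \approx 54.452 i$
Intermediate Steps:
$Y{\left(T \right)} = 4 T^{2}$ ($Y{\left(T \right)} = 2 T 2 T = 4 T^{2}$)
$\sqrt{Y{\left(-4 \right)} - 3029} = \sqrt{4 \left(-4\right)^{2} - 3029} = \sqrt{4 \cdot 16 - 3029} = \sqrt{64 - 3029} = \sqrt{-2965} = i \sqrt{2965}$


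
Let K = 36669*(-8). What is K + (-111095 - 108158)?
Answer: -512605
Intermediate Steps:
K = -293352
K + (-111095 - 108158) = -293352 + (-111095 - 108158) = -293352 - 219253 = -512605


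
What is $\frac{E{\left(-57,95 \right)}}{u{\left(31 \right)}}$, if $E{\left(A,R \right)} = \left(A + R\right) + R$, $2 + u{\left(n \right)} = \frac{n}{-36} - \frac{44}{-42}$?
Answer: $- \frac{33516}{457} \approx -73.339$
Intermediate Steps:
$u{\left(n \right)} = - \frac{20}{21} - \frac{n}{36}$ ($u{\left(n \right)} = -2 + \left(\frac{n}{-36} - \frac{44}{-42}\right) = -2 + \left(n \left(- \frac{1}{36}\right) - - \frac{22}{21}\right) = -2 - \left(- \frac{22}{21} + \frac{n}{36}\right) = - \frac{20}{21} - \frac{n}{36}$)
$E{\left(A,R \right)} = A + 2 R$
$\frac{E{\left(-57,95 \right)}}{u{\left(31 \right)}} = \frac{-57 + 2 \cdot 95}{- \frac{20}{21} - \frac{31}{36}} = \frac{-57 + 190}{- \frac{20}{21} - \frac{31}{36}} = \frac{133}{- \frac{457}{252}} = 133 \left(- \frac{252}{457}\right) = - \frac{33516}{457}$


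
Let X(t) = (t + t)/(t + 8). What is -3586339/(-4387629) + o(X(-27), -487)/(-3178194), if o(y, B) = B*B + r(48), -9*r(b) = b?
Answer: 10357494910153/13944736162026 ≈ 0.74275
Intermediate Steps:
X(t) = 2*t/(8 + t) (X(t) = (2*t)/(8 + t) = 2*t/(8 + t))
r(b) = -b/9
o(y, B) = -16/3 + B² (o(y, B) = B*B - ⅑*48 = B² - 16/3 = -16/3 + B²)
-3586339/(-4387629) + o(X(-27), -487)/(-3178194) = -3586339/(-4387629) + (-16/3 + (-487)²)/(-3178194) = -3586339*(-1/4387629) + (-16/3 + 237169)*(-1/3178194) = 3586339/4387629 + (711491/3)*(-1/3178194) = 3586339/4387629 - 711491/9534582 = 10357494910153/13944736162026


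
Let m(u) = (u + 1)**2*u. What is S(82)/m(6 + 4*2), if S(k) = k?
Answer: 41/1575 ≈ 0.026032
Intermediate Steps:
m(u) = u*(1 + u)**2 (m(u) = (1 + u)**2*u = u*(1 + u)**2)
S(82)/m(6 + 4*2) = 82/(((6 + 4*2)*(1 + (6 + 4*2))**2)) = 82/(((6 + 8)*(1 + (6 + 8))**2)) = 82/((14*(1 + 14)**2)) = 82/((14*15**2)) = 82/((14*225)) = 82/3150 = 82*(1/3150) = 41/1575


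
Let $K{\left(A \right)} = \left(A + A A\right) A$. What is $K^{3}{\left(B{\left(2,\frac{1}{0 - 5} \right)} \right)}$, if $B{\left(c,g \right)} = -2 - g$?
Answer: $- \frac{34012224}{1953125} \approx -17.414$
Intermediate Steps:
$K{\left(A \right)} = A \left(A + A^{2}\right)$ ($K{\left(A \right)} = \left(A + A^{2}\right) A = A \left(A + A^{2}\right)$)
$K^{3}{\left(B{\left(2,\frac{1}{0 - 5} \right)} \right)} = \left(\left(-2 - \frac{1}{0 - 5}\right)^{2} \left(1 - \left(2 + \frac{1}{0 - 5}\right)\right)\right)^{3} = \left(\left(-2 - \frac{1}{-5}\right)^{2} \left(1 - \frac{9}{5}\right)\right)^{3} = \left(\left(-2 - - \frac{1}{5}\right)^{2} \left(1 - \frac{9}{5}\right)\right)^{3} = \left(\left(-2 + \frac{1}{5}\right)^{2} \left(1 + \left(-2 + \frac{1}{5}\right)\right)\right)^{3} = \left(\left(- \frac{9}{5}\right)^{2} \left(1 - \frac{9}{5}\right)\right)^{3} = \left(\frac{81}{25} \left(- \frac{4}{5}\right)\right)^{3} = \left(- \frac{324}{125}\right)^{3} = - \frac{34012224}{1953125}$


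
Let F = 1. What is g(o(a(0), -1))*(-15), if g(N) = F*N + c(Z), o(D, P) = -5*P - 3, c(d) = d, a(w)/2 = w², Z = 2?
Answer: -60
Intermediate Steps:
a(w) = 2*w²
o(D, P) = -3 - 5*P
g(N) = 2 + N (g(N) = 1*N + 2 = N + 2 = 2 + N)
g(o(a(0), -1))*(-15) = (2 + (-3 - 5*(-1)))*(-15) = (2 + (-3 + 5))*(-15) = (2 + 2)*(-15) = 4*(-15) = -60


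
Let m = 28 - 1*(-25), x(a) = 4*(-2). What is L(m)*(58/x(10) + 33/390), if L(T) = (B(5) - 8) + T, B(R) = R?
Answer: -9315/26 ≈ -358.27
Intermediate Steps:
x(a) = -8
m = 53 (m = 28 + 25 = 53)
L(T) = -3 + T (L(T) = (5 - 8) + T = -3 + T)
L(m)*(58/x(10) + 33/390) = (-3 + 53)*(58/(-8) + 33/390) = 50*(58*(-⅛) + 33*(1/390)) = 50*(-29/4 + 11/130) = 50*(-1863/260) = -9315/26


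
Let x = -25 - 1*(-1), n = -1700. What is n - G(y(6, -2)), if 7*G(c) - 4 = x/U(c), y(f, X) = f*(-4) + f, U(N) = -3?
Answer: -11912/7 ≈ -1701.7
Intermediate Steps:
x = -24 (x = -25 + 1 = -24)
y(f, X) = -3*f (y(f, X) = -4*f + f = -3*f)
G(c) = 12/7 (G(c) = 4/7 + (-24/(-3))/7 = 4/7 + (-24*(-⅓))/7 = 4/7 + (⅐)*8 = 4/7 + 8/7 = 12/7)
n - G(y(6, -2)) = -1700 - 1*12/7 = -1700 - 12/7 = -11912/7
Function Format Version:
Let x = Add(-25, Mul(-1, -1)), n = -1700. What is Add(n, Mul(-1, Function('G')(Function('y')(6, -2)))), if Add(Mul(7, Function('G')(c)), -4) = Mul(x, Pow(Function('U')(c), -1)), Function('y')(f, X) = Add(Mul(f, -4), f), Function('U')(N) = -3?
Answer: Rational(-11912, 7) ≈ -1701.7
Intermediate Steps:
x = -24 (x = Add(-25, 1) = -24)
Function('y')(f, X) = Mul(-3, f) (Function('y')(f, X) = Add(Mul(-4, f), f) = Mul(-3, f))
Function('G')(c) = Rational(12, 7) (Function('G')(c) = Add(Rational(4, 7), Mul(Rational(1, 7), Mul(-24, Pow(-3, -1)))) = Add(Rational(4, 7), Mul(Rational(1, 7), Mul(-24, Rational(-1, 3)))) = Add(Rational(4, 7), Mul(Rational(1, 7), 8)) = Add(Rational(4, 7), Rational(8, 7)) = Rational(12, 7))
Add(n, Mul(-1, Function('G')(Function('y')(6, -2)))) = Add(-1700, Mul(-1, Rational(12, 7))) = Add(-1700, Rational(-12, 7)) = Rational(-11912, 7)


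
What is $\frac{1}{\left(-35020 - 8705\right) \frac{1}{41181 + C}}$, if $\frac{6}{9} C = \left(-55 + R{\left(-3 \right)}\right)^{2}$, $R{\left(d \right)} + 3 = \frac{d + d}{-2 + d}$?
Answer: $- \frac{383503}{364375} \approx -1.0525$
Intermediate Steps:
$R{\left(d \right)} = -3 + \frac{2 d}{-2 + d}$ ($R{\left(d \right)} = -3 + \frac{d + d}{-2 + d} = -3 + \frac{2 d}{-2 + d}$)
$C = \frac{120984}{25}$ ($C = \frac{3 \left(-55 + \frac{6 - -3}{-2 - 3}\right)^{2}}{2} = \frac{3 \left(-55 + \frac{6 + 3}{-5}\right)^{2}}{2} = \frac{3 \left(-55 - \frac{9}{5}\right)^{2}}{2} = \frac{3 \left(- \frac{284}{5}\right)^{2}}{2} = \frac{3}{2} \cdot \frac{80656}{25} = \frac{120984}{25} \approx 4839.4$)
$\frac{1}{\left(-35020 - 8705\right) \frac{1}{41181 + C}} = \frac{1}{\left(-35020 - 8705\right) \frac{1}{41181 + \frac{120984}{25}}} = \frac{1}{\left(-43725\right) \frac{1}{\frac{1150509}{25}}} = \frac{1}{\left(-43725\right) \frac{25}{1150509}} = \frac{1}{- \frac{364375}{383503}} = - \frac{383503}{364375}$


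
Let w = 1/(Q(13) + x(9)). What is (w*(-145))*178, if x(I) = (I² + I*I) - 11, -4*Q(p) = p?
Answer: -103240/591 ≈ -174.69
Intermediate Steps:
Q(p) = -p/4
x(I) = -11 + 2*I² (x(I) = (I² + I²) - 11 = 2*I² - 11 = -11 + 2*I²)
w = 4/591 (w = 1/(-¼*13 + (-11 + 2*9²)) = 1/(-13/4 + (-11 + 2*81)) = 1/(-13/4 + (-11 + 162)) = 1/(-13/4 + 151) = 1/(591/4) = 4/591 ≈ 0.0067682)
(w*(-145))*178 = ((4/591)*(-145))*178 = -580/591*178 = -103240/591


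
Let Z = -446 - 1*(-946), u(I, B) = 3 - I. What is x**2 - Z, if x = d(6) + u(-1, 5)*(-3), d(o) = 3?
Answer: -419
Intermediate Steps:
Z = 500 (Z = -446 + 946 = 500)
x = -9 (x = 3 + (3 - 1*(-1))*(-3) = 3 + (3 + 1)*(-3) = 3 + 4*(-3) = 3 - 12 = -9)
x**2 - Z = (-9)**2 - 1*500 = 81 - 500 = -419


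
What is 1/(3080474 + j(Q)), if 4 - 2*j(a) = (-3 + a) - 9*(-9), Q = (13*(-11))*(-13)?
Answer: 2/6159015 ≈ 3.2473e-7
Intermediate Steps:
Q = 1859 (Q = -143*(-13) = 1859)
j(a) = -37 - a/2 (j(a) = 2 - ((-3 + a) - 9*(-9))/2 = 2 - ((-3 + a) + 81)/2 = 2 - (78 + a)/2 = 2 + (-39 - a/2) = -37 - a/2)
1/(3080474 + j(Q)) = 1/(3080474 + (-37 - ½*1859)) = 1/(3080474 + (-37 - 1859/2)) = 1/(3080474 - 1933/2) = 1/(6159015/2) = 2/6159015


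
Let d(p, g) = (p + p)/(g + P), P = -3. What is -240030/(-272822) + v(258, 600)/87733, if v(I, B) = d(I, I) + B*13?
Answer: 985452415267/1017258432355 ≈ 0.96873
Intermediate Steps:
d(p, g) = 2*p/(-3 + g) (d(p, g) = (p + p)/(g - 3) = (2*p)/(-3 + g) = 2*p/(-3 + g))
v(I, B) = 13*B + 2*I/(-3 + I) (v(I, B) = 2*I/(-3 + I) + B*13 = 2*I/(-3 + I) + 13*B = 13*B + 2*I/(-3 + I))
-240030/(-272822) + v(258, 600)/87733 = -240030/(-272822) + ((2*258 + 13*600*(-3 + 258))/(-3 + 258))/87733 = -240030*(-1/272822) + ((516 + 13*600*255)/255)*(1/87733) = 120015/136411 + ((516 + 1989000)/255)*(1/87733) = 120015/136411 + ((1/255)*1989516)*(1/87733) = 120015/136411 + (663172/85)*(1/87733) = 120015/136411 + 663172/7457305 = 985452415267/1017258432355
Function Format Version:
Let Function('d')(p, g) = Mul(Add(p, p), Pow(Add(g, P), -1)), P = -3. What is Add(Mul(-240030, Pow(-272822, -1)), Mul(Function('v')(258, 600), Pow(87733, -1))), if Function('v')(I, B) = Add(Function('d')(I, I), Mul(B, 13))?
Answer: Rational(985452415267, 1017258432355) ≈ 0.96873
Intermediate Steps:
Function('d')(p, g) = Mul(2, p, Pow(Add(-3, g), -1)) (Function('d')(p, g) = Mul(Add(p, p), Pow(Add(g, -3), -1)) = Mul(Mul(2, p), Pow(Add(-3, g), -1)) = Mul(2, p, Pow(Add(-3, g), -1)))
Function('v')(I, B) = Add(Mul(13, B), Mul(2, I, Pow(Add(-3, I), -1))) (Function('v')(I, B) = Add(Mul(2, I, Pow(Add(-3, I), -1)), Mul(B, 13)) = Add(Mul(2, I, Pow(Add(-3, I), -1)), Mul(13, B)) = Add(Mul(13, B), Mul(2, I, Pow(Add(-3, I), -1))))
Add(Mul(-240030, Pow(-272822, -1)), Mul(Function('v')(258, 600), Pow(87733, -1))) = Add(Mul(-240030, Pow(-272822, -1)), Mul(Mul(Pow(Add(-3, 258), -1), Add(Mul(2, 258), Mul(13, 600, Add(-3, 258)))), Pow(87733, -1))) = Add(Mul(-240030, Rational(-1, 272822)), Mul(Mul(Pow(255, -1), Add(516, Mul(13, 600, 255))), Rational(1, 87733))) = Add(Rational(120015, 136411), Mul(Mul(Rational(1, 255), Add(516, 1989000)), Rational(1, 87733))) = Add(Rational(120015, 136411), Mul(Mul(Rational(1, 255), 1989516), Rational(1, 87733))) = Add(Rational(120015, 136411), Mul(Rational(663172, 85), Rational(1, 87733))) = Add(Rational(120015, 136411), Rational(663172, 7457305)) = Rational(985452415267, 1017258432355)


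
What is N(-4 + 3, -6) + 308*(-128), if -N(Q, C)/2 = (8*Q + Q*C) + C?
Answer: -39408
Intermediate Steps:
N(Q, C) = -16*Q - 2*C - 2*C*Q (N(Q, C) = -2*((8*Q + Q*C) + C) = -2*((8*Q + C*Q) + C) = -2*(C + 8*Q + C*Q) = -16*Q - 2*C - 2*C*Q)
N(-4 + 3, -6) + 308*(-128) = (-16*(-4 + 3) - 2*(-6) - 2*(-6)*(-4 + 3)) + 308*(-128) = (-16*(-1) + 12 - 2*(-6)*(-1)) - 39424 = (16 + 12 - 12) - 39424 = 16 - 39424 = -39408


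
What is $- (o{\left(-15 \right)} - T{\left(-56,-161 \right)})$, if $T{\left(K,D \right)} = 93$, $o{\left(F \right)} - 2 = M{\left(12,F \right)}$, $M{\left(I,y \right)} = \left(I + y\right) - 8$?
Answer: $102$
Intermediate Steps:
$M{\left(I,y \right)} = -8 + I + y$
$o{\left(F \right)} = 6 + F$ ($o{\left(F \right)} = 2 + \left(-8 + 12 + F\right) = 2 + \left(4 + F\right) = 6 + F$)
$- (o{\left(-15 \right)} - T{\left(-56,-161 \right)}) = - (\left(6 - 15\right) - 93) = - (-9 - 93) = \left(-1\right) \left(-102\right) = 102$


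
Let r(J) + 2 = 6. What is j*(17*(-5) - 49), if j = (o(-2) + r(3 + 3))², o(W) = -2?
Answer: -536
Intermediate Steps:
r(J) = 4 (r(J) = -2 + 6 = 4)
j = 4 (j = (-2 + 4)² = 2² = 4)
j*(17*(-5) - 49) = 4*(17*(-5) - 49) = 4*(-85 - 49) = 4*(-134) = -536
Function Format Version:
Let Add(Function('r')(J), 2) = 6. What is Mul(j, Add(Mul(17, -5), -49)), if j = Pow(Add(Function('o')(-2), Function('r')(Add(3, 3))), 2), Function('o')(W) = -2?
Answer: -536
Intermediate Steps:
Function('r')(J) = 4 (Function('r')(J) = Add(-2, 6) = 4)
j = 4 (j = Pow(Add(-2, 4), 2) = Pow(2, 2) = 4)
Mul(j, Add(Mul(17, -5), -49)) = Mul(4, Add(Mul(17, -5), -49)) = Mul(4, Add(-85, -49)) = Mul(4, -134) = -536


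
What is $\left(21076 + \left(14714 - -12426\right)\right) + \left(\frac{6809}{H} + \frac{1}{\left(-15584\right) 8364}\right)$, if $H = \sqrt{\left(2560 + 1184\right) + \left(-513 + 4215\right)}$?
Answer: $\frac{6284694076415}{130344576} + \frac{6809 \sqrt{7446}}{7446} \approx 48295.0$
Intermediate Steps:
$H = \sqrt{7446}$ ($H = \sqrt{3744 + 3702} = \sqrt{7446} \approx 86.29$)
$\left(21076 + \left(14714 - -12426\right)\right) + \left(\frac{6809}{H} + \frac{1}{\left(-15584\right) 8364}\right) = \left(21076 + \left(14714 - -12426\right)\right) + \left(\frac{6809}{\sqrt{7446}} + \frac{1}{\left(-15584\right) 8364}\right) = \left(21076 + \left(14714 + 12426\right)\right) + \left(6809 \frac{\sqrt{7446}}{7446} - \frac{1}{130344576}\right) = \left(21076 + 27140\right) - \left(\frac{1}{130344576} - \frac{6809 \sqrt{7446}}{7446}\right) = 48216 - \left(\frac{1}{130344576} - \frac{6809 \sqrt{7446}}{7446}\right) = \frac{6284694076415}{130344576} + \frac{6809 \sqrt{7446}}{7446}$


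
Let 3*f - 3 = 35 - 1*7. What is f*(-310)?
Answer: -9610/3 ≈ -3203.3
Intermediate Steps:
f = 31/3 (f = 1 + (35 - 1*7)/3 = 1 + (35 - 7)/3 = 1 + (⅓)*28 = 1 + 28/3 = 31/3 ≈ 10.333)
f*(-310) = (31/3)*(-310) = -9610/3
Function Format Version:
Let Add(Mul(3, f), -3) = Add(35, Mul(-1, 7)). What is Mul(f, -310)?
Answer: Rational(-9610, 3) ≈ -3203.3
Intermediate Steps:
f = Rational(31, 3) (f = Add(1, Mul(Rational(1, 3), Add(35, Mul(-1, 7)))) = Add(1, Mul(Rational(1, 3), Add(35, -7))) = Add(1, Mul(Rational(1, 3), 28)) = Add(1, Rational(28, 3)) = Rational(31, 3) ≈ 10.333)
Mul(f, -310) = Mul(Rational(31, 3), -310) = Rational(-9610, 3)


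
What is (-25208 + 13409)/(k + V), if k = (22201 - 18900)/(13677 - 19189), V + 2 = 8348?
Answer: -65036088/45999851 ≈ -1.4138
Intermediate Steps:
V = 8346 (V = -2 + 8348 = 8346)
k = -3301/5512 (k = 3301/(-5512) = 3301*(-1/5512) = -3301/5512 ≈ -0.59888)
(-25208 + 13409)/(k + V) = (-25208 + 13409)/(-3301/5512 + 8346) = -11799/45999851/5512 = -11799*5512/45999851 = -65036088/45999851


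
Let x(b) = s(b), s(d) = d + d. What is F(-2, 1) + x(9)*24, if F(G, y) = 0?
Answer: 432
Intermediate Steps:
s(d) = 2*d
x(b) = 2*b
F(-2, 1) + x(9)*24 = 0 + (2*9)*24 = 0 + 18*24 = 0 + 432 = 432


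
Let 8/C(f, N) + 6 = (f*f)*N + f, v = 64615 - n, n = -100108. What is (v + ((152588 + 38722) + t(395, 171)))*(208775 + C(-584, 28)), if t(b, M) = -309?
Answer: 354583527860813796/4774489 ≈ 7.4266e+10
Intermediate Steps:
v = 164723 (v = 64615 - 1*(-100108) = 64615 + 100108 = 164723)
C(f, N) = 8/(-6 + f + N*f²) (C(f, N) = 8/(-6 + ((f*f)*N + f)) = 8/(-6 + (f²*N + f)) = 8/(-6 + (N*f² + f)) = 8/(-6 + (f + N*f²)) = 8/(-6 + f + N*f²))
(v + ((152588 + 38722) + t(395, 171)))*(208775 + C(-584, 28)) = (164723 + ((152588 + 38722) - 309))*(208775 + 8/(-6 - 584 + 28*(-584)²)) = (164723 + (191310 - 309))*(208775 + 8/(-6 - 584 + 28*341056)) = (164723 + 191001)*(208775 + 8/(-6 - 584 + 9549568)) = 355724*(208775 + 8/9548978) = 355724*(208775 + 8*(1/9548978)) = 355724*(208775 + 4/4774489) = 355724*(996793940979/4774489) = 354583527860813796/4774489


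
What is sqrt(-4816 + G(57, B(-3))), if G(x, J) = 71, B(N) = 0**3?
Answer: I*sqrt(4745) ≈ 68.884*I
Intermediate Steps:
B(N) = 0
sqrt(-4816 + G(57, B(-3))) = sqrt(-4816 + 71) = sqrt(-4745) = I*sqrt(4745)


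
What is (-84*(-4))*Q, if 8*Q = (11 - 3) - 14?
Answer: -252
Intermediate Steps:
Q = -3/4 (Q = ((11 - 3) - 14)/8 = (8 - 14)/8 = (1/8)*(-6) = -3/4 ≈ -0.75000)
(-84*(-4))*Q = -84*(-4)*(-3/4) = -28*(-12)*(-3/4) = 336*(-3/4) = -252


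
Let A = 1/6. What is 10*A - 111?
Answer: -328/3 ≈ -109.33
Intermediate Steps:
A = 1/6 ≈ 0.16667
10*A - 111 = 10*(1/6) - 111 = 5/3 - 111 = -328/3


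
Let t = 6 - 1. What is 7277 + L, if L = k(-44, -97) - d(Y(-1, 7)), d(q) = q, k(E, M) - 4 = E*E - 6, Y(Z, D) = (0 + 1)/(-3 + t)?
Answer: 18421/2 ≈ 9210.5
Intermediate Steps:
t = 5
Y(Z, D) = ½ (Y(Z, D) = (0 + 1)/(-3 + 5) = 1/2 = 1*(½) = ½)
k(E, M) = -2 + E² (k(E, M) = 4 + (E*E - 6) = 4 + (E² - 6) = 4 + (-6 + E²) = -2 + E²)
L = 3867/2 (L = (-2 + (-44)²) - 1*½ = (-2 + 1936) - ½ = 1934 - ½ = 3867/2 ≈ 1933.5)
7277 + L = 7277 + 3867/2 = 18421/2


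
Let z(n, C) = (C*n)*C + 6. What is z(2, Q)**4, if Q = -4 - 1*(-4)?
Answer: 1296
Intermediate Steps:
Q = 0 (Q = -4 + 4 = 0)
z(n, C) = 6 + n*C**2 (z(n, C) = n*C**2 + 6 = 6 + n*C**2)
z(2, Q)**4 = (6 + 2*0**2)**4 = (6 + 2*0)**4 = (6 + 0)**4 = 6**4 = 1296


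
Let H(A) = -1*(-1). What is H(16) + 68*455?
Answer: 30941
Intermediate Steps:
H(A) = 1
H(16) + 68*455 = 1 + 68*455 = 1 + 30940 = 30941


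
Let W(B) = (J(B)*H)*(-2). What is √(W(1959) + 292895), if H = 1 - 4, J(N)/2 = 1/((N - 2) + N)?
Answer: 4*√17545161227/979 ≈ 541.20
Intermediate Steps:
J(N) = 2/(-2 + 2*N) (J(N) = 2/((N - 2) + N) = 2/((-2 + N) + N) = 2/(-2 + 2*N))
H = -3
W(B) = 6/(-1 + B) (W(B) = (-3/(-1 + B))*(-2) = -3/(-1 + B)*(-2) = 6/(-1 + B))
√(W(1959) + 292895) = √(6/(-1 + 1959) + 292895) = √(6/1958 + 292895) = √(6*(1/1958) + 292895) = √(3/979 + 292895) = √(286744208/979) = 4*√17545161227/979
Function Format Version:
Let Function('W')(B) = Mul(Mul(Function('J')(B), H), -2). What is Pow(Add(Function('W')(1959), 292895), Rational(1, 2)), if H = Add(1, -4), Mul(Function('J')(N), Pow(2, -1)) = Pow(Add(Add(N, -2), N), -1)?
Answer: Mul(Rational(4, 979), Pow(17545161227, Rational(1, 2))) ≈ 541.20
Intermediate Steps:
Function('J')(N) = Mul(2, Pow(Add(-2, Mul(2, N)), -1)) (Function('J')(N) = Mul(2, Pow(Add(Add(N, -2), N), -1)) = Mul(2, Pow(Add(Add(-2, N), N), -1)) = Mul(2, Pow(Add(-2, Mul(2, N)), -1)))
H = -3
Function('W')(B) = Mul(6, Pow(Add(-1, B), -1)) (Function('W')(B) = Mul(Mul(Pow(Add(-1, B), -1), -3), -2) = Mul(Mul(-3, Pow(Add(-1, B), -1)), -2) = Mul(6, Pow(Add(-1, B), -1)))
Pow(Add(Function('W')(1959), 292895), Rational(1, 2)) = Pow(Add(Mul(6, Pow(Add(-1, 1959), -1)), 292895), Rational(1, 2)) = Pow(Add(Mul(6, Pow(1958, -1)), 292895), Rational(1, 2)) = Pow(Add(Mul(6, Rational(1, 1958)), 292895), Rational(1, 2)) = Pow(Add(Rational(3, 979), 292895), Rational(1, 2)) = Pow(Rational(286744208, 979), Rational(1, 2)) = Mul(Rational(4, 979), Pow(17545161227, Rational(1, 2)))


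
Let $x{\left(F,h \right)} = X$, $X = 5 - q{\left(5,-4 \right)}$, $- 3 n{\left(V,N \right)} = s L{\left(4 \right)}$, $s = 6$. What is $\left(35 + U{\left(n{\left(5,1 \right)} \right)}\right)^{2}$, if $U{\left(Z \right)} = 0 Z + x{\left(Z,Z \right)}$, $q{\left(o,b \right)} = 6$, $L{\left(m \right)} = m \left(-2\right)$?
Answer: $1156$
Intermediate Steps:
$L{\left(m \right)} = - 2 m$
$n{\left(V,N \right)} = 16$ ($n{\left(V,N \right)} = - \frac{6 \left(\left(-2\right) 4\right)}{3} = - \frac{6 \left(-8\right)}{3} = \left(- \frac{1}{3}\right) \left(-48\right) = 16$)
$X = -1$ ($X = 5 - 6 = -1$)
$x{\left(F,h \right)} = -1$
$U{\left(Z \right)} = -1$ ($U{\left(Z \right)} = 0 Z - 1 = 0 - 1 = -1$)
$\left(35 + U{\left(n{\left(5,1 \right)} \right)}\right)^{2} = \left(35 - 1\right)^{2} = 34^{2} = 1156$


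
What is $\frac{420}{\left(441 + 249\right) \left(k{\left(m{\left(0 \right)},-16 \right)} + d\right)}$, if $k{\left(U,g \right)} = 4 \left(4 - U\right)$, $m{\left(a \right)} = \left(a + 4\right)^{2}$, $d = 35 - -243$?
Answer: $\frac{7}{2645} \approx 0.0026465$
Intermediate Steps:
$d = 278$ ($d = 35 + 243 = 278$)
$m{\left(a \right)} = \left(4 + a\right)^{2}$
$k{\left(U,g \right)} = 16 - 4 U$
$\frac{420}{\left(441 + 249\right) \left(k{\left(m{\left(0 \right)},-16 \right)} + d\right)} = \frac{420}{\left(441 + 249\right) \left(\left(16 - 4 \left(4 + 0\right)^{2}\right) + 278\right)} = \frac{420}{690 \left(\left(16 - 4 \cdot 4^{2}\right) + 278\right)} = \frac{420}{690 \left(\left(16 - 64\right) + 278\right)} = \frac{420}{690 \left(-48 + 278\right)} = \frac{420}{690 \cdot 230} = \frac{420}{158700} = 420 \cdot \frac{1}{158700} = \frac{7}{2645}$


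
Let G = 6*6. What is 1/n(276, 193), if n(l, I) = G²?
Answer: 1/1296 ≈ 0.00077160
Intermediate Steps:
G = 36
n(l, I) = 1296 (n(l, I) = 36² = 1296)
1/n(276, 193) = 1/1296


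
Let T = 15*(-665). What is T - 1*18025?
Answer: -28000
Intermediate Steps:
T = -9975
T - 1*18025 = -9975 - 1*18025 = -9975 - 18025 = -28000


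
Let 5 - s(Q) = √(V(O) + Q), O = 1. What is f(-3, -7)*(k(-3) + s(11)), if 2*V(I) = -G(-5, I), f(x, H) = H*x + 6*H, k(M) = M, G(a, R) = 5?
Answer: -42 + 21*√34/2 ≈ 19.225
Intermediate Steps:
f(x, H) = 6*H + H*x
V(I) = -5/2 (V(I) = (-1*5)/2 = (½)*(-5) = -5/2)
s(Q) = 5 - √(-5/2 + Q)
f(-3, -7)*(k(-3) + s(11)) = (-7*(6 - 3))*(-3 + (5 - √(-10 + 4*11)/2)) = (-7*3)*(-3 + (5 - √(-10 + 44)/2)) = -21*(-3 + (5 - √34/2)) = -21*(2 - √34/2) = -42 + 21*√34/2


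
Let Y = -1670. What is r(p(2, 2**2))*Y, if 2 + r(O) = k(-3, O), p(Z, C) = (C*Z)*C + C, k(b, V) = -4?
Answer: 10020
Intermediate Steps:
p(Z, C) = C + Z*C**2 (p(Z, C) = Z*C**2 + C = C + Z*C**2)
r(O) = -6 (r(O) = -2 - 4 = -6)
r(p(2, 2**2))*Y = -6*(-1670) = 10020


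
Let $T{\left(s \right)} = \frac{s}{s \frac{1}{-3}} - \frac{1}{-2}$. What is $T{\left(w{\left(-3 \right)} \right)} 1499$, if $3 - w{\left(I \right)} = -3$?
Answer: $- \frac{7495}{2} \approx -3747.5$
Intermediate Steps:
$w{\left(I \right)} = 6$ ($w{\left(I \right)} = 3 - -3 = 3 + 3 = 6$)
$T{\left(s \right)} = - \frac{5}{2}$ ($T{\left(s \right)} = \frac{s}{s \left(- \frac{1}{3}\right)} - - \frac{1}{2} = \frac{s}{\left(- \frac{1}{3}\right) s} + \frac{1}{2} = s \left(- \frac{3}{s}\right) + \frac{1}{2} = -3 + \frac{1}{2} = - \frac{5}{2}$)
$T{\left(w{\left(-3 \right)} \right)} 1499 = \left(- \frac{5}{2}\right) 1499 = - \frac{7495}{2}$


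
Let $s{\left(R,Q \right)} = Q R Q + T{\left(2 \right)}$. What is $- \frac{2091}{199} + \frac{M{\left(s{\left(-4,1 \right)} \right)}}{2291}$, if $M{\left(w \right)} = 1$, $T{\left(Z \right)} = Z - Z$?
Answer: $- \frac{4790282}{455909} \approx -10.507$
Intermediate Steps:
$T{\left(Z \right)} = 0$
$s{\left(R,Q \right)} = R Q^{2}$ ($s{\left(R,Q \right)} = Q R Q + 0 = R Q^{2} + 0 = R Q^{2}$)
$- \frac{2091}{199} + \frac{M{\left(s{\left(-4,1 \right)} \right)}}{2291} = - \frac{2091}{199} + 1 \cdot \frac{1}{2291} = \left(-2091\right) \frac{1}{199} + 1 \cdot \frac{1}{2291} = - \frac{2091}{199} + \frac{1}{2291} = - \frac{4790282}{455909}$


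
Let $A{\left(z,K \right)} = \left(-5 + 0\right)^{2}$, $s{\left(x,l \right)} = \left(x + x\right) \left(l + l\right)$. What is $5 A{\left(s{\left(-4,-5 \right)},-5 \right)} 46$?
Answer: $5750$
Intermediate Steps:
$s{\left(x,l \right)} = 4 l x$ ($s{\left(x,l \right)} = 2 x 2 l = 4 l x$)
$A{\left(z,K \right)} = 25$ ($A{\left(z,K \right)} = \left(-5\right)^{2} = 25$)
$5 A{\left(s{\left(-4,-5 \right)},-5 \right)} 46 = 5 \cdot 25 \cdot 46 = 125 \cdot 46 = 5750$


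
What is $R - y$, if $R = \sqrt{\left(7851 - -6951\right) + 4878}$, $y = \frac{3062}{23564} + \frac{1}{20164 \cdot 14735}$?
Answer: $- \frac{227442717261}{1750313537140} + 4 \sqrt{1230} \approx 140.16$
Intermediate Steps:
$y = \frac{227442717261}{1750313537140}$ ($y = 3062 \cdot \frac{1}{23564} + \frac{1}{20164} \cdot \frac{1}{14735} = \frac{1531}{11782} + \frac{1}{297116540} = \frac{227442717261}{1750313537140} \approx 0.12994$)
$R = 4 \sqrt{1230}$ ($R = \sqrt{\left(7851 + 6951\right) + 4878} = \sqrt{14802 + 4878} = \sqrt{19680} = 4 \sqrt{1230} \approx 140.29$)
$R - y = 4 \sqrt{1230} - \frac{227442717261}{1750313537140} = - \frac{227442717261}{1750313537140} + 4 \sqrt{1230}$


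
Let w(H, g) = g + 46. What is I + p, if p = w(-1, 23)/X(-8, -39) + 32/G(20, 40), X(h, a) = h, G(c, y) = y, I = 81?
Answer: 2927/40 ≈ 73.175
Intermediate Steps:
w(H, g) = 46 + g
p = -313/40 (p = (46 + 23)/(-8) + 32/40 = 69*(-⅛) + 32*(1/40) = -69/8 + ⅘ = -313/40 ≈ -7.8250)
I + p = 81 - 313/40 = 2927/40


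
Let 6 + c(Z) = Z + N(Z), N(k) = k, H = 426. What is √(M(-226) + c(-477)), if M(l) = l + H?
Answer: 2*I*√190 ≈ 27.568*I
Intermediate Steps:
M(l) = 426 + l (M(l) = l + 426 = 426 + l)
c(Z) = -6 + 2*Z (c(Z) = -6 + (Z + Z) = -6 + 2*Z)
√(M(-226) + c(-477)) = √((426 - 226) + (-6 + 2*(-477))) = √(200 + (-6 - 954)) = √(200 - 960) = √(-760) = 2*I*√190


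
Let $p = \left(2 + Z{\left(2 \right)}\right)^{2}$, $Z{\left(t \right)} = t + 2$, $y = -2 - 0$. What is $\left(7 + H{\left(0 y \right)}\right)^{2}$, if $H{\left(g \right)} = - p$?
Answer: $841$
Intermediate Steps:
$y = -2$ ($y = -2 + 0 = -2$)
$Z{\left(t \right)} = 2 + t$
$p = 36$ ($p = \left(2 + \left(2 + 2\right)\right)^{2} = \left(2 + 4\right)^{2} = 6^{2} = 36$)
$H{\left(g \right)} = -36$ ($H{\left(g \right)} = \left(-1\right) 36 = -36$)
$\left(7 + H{\left(0 y \right)}\right)^{2} = \left(7 - 36\right)^{2} = \left(-29\right)^{2} = 841$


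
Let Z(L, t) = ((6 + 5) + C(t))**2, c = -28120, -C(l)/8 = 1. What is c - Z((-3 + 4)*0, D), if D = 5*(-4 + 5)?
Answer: -28129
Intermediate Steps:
C(l) = -8 (C(l) = -8*1 = -8)
D = 5 (D = 5*1 = 5)
Z(L, t) = 9 (Z(L, t) = ((6 + 5) - 8)**2 = (11 - 8)**2 = 3**2 = 9)
c - Z((-3 + 4)*0, D) = -28120 - 1*9 = -28120 - 9 = -28129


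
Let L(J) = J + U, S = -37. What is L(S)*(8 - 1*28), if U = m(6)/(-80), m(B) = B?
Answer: 1483/2 ≈ 741.50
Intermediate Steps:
U = -3/40 (U = 6/(-80) = 6*(-1/80) = -3/40 ≈ -0.075000)
L(J) = -3/40 + J (L(J) = J - 3/40 = -3/40 + J)
L(S)*(8 - 1*28) = (-3/40 - 37)*(8 - 1*28) = -1483*(8 - 28)/40 = -1483/40*(-20) = 1483/2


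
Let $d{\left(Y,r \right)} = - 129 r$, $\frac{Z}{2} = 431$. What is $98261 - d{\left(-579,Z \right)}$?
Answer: $209459$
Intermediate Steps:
$Z = 862$ ($Z = 2 \cdot 431 = 862$)
$98261 - d{\left(-579,Z \right)} = 98261 - \left(-129\right) 862 = 98261 - -111198 = 98261 + 111198 = 209459$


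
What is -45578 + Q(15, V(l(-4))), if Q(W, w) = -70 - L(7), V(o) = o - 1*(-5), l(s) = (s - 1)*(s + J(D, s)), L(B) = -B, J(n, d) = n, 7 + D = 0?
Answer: -45641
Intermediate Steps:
D = -7 (D = -7 + 0 = -7)
l(s) = (-1 + s)*(-7 + s) (l(s) = (s - 1)*(s - 7) = (-1 + s)*(-7 + s))
V(o) = 5 + o (V(o) = o + 5 = 5 + o)
Q(W, w) = -63 (Q(W, w) = -70 - (-1)*7 = -70 - 1*(-7) = -70 + 7 = -63)
-45578 + Q(15, V(l(-4))) = -45578 - 63 = -45641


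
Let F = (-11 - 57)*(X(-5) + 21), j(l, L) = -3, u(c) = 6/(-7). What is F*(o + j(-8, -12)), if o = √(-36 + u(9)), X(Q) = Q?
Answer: 3264 - 1088*I*√1806/7 ≈ 3264.0 - 6605.3*I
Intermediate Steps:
u(c) = -6/7 (u(c) = 6*(-⅐) = -6/7)
o = I*√1806/7 (o = √(-36 - 6/7) = √(-258/7) = I*√1806/7 ≈ 6.071*I)
F = -1088 (F = (-11 - 57)*(-5 + 21) = -68*16 = -1088)
F*(o + j(-8, -12)) = -1088*(I*√1806/7 - 3) = -1088*(-3 + I*√1806/7) = 3264 - 1088*I*√1806/7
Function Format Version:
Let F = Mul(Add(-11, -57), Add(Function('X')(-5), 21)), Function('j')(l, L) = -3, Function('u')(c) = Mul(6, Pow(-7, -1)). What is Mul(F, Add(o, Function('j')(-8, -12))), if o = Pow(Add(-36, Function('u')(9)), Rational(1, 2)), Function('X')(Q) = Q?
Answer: Add(3264, Mul(Rational(-1088, 7), I, Pow(1806, Rational(1, 2)))) ≈ Add(3264.0, Mul(-6605.3, I))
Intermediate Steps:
Function('u')(c) = Rational(-6, 7) (Function('u')(c) = Mul(6, Rational(-1, 7)) = Rational(-6, 7))
o = Mul(Rational(1, 7), I, Pow(1806, Rational(1, 2))) (o = Pow(Add(-36, Rational(-6, 7)), Rational(1, 2)) = Pow(Rational(-258, 7), Rational(1, 2)) = Mul(Rational(1, 7), I, Pow(1806, Rational(1, 2))) ≈ Mul(6.0710, I))
F = -1088 (F = Mul(Add(-11, -57), Add(-5, 21)) = Mul(-68, 16) = -1088)
Mul(F, Add(o, Function('j')(-8, -12))) = Mul(-1088, Add(Mul(Rational(1, 7), I, Pow(1806, Rational(1, 2))), -3)) = Mul(-1088, Add(-3, Mul(Rational(1, 7), I, Pow(1806, Rational(1, 2))))) = Add(3264, Mul(Rational(-1088, 7), I, Pow(1806, Rational(1, 2))))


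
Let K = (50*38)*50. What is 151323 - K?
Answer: 56323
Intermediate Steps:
K = 95000 (K = 1900*50 = 95000)
151323 - K = 151323 - 1*95000 = 151323 - 95000 = 56323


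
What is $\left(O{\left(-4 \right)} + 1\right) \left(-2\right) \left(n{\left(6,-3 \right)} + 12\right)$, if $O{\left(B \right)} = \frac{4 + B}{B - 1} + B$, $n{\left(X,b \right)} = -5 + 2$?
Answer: $54$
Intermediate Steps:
$n{\left(X,b \right)} = -3$
$O{\left(B \right)} = B + \frac{4 + B}{-1 + B}$ ($O{\left(B \right)} = \frac{4 + B}{-1 + B} + B = B + \frac{4 + B}{-1 + B}$)
$\left(O{\left(-4 \right)} + 1\right) \left(-2\right) \left(n{\left(6,-3 \right)} + 12\right) = \left(\frac{4 + \left(-4\right)^{2}}{-1 - 4} + 1\right) \left(-2\right) \left(-3 + 12\right) = \left(\frac{4 + 16}{-5} + 1\right) \left(-2\right) 9 = \left(\left(- \frac{1}{5}\right) 20 + 1\right) \left(-2\right) 9 = \left(-4 + 1\right) \left(-2\right) 9 = \left(-3\right) \left(-2\right) 9 = 6 \cdot 9 = 54$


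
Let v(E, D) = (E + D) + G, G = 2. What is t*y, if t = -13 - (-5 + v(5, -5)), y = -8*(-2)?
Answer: -160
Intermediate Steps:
v(E, D) = 2 + D + E (v(E, D) = (E + D) + 2 = (D + E) + 2 = 2 + D + E)
y = 16
t = -10 (t = -13 - (-5 + (2 - 5 + 5)) = -13 - (-5 + 2) = -13 - 1*(-3) = -13 + 3 = -10)
t*y = -10*16 = -160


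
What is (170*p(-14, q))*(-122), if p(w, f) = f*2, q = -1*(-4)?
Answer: -165920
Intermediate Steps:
q = 4
p(w, f) = 2*f
(170*p(-14, q))*(-122) = (170*(2*4))*(-122) = (170*8)*(-122) = 1360*(-122) = -165920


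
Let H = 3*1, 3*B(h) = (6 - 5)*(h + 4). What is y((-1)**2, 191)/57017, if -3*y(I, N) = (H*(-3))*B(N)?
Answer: 195/57017 ≈ 0.0034200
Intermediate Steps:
B(h) = 4/3 + h/3 (B(h) = ((6 - 5)*(h + 4))/3 = (1*(4 + h))/3 = (4 + h)/3 = 4/3 + h/3)
H = 3
y(I, N) = 4 + N (y(I, N) = -3*(-3)*(4/3 + N/3)/3 = -(-3)*(4/3 + N/3) = -(-12 - 3*N)/3 = 4 + N)
y((-1)**2, 191)/57017 = (4 + 191)/57017 = 195*(1/57017) = 195/57017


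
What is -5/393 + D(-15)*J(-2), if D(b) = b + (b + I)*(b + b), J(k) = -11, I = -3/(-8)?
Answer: -7327505/1572 ≈ -4661.3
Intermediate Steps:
I = 3/8 (I = -3*(-⅛) = 3/8 ≈ 0.37500)
D(b) = b + 2*b*(3/8 + b) (D(b) = b + (b + 3/8)*(b + b) = b + (3/8 + b)*(2*b) = b + 2*b*(3/8 + b))
-5/393 + D(-15)*J(-2) = -5/393 + ((¼)*(-15)*(7 + 8*(-15)))*(-11) = -5*1/393 + ((¼)*(-15)*(7 - 120))*(-11) = -5/393 + ((¼)*(-15)*(-113))*(-11) = -5/393 + (1695/4)*(-11) = -5/393 - 18645/4 = -7327505/1572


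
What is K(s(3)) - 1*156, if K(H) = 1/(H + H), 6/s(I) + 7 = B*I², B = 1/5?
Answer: -4693/30 ≈ -156.43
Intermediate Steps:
B = ⅕ ≈ 0.20000
s(I) = 6/(-7 + I²/5)
K(H) = 1/(2*H)
K(s(3)) - 1*156 = 1/(2*((30/(-35 + 3²)))) - 1*156 = 1/(2*((30/(-35 + 9)))) - 156 = 1/(2*((30/(-26)))) - 156 = 1/(2*((30*(-1/26)))) - 156 = 1/(2*(-15/13)) - 156 = (½)*(-13/15) - 156 = -13/30 - 156 = -4693/30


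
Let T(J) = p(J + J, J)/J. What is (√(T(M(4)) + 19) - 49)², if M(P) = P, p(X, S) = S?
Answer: 2421 - 196*√5 ≈ 1982.7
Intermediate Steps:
T(J) = 1 (T(J) = J/J = 1)
(√(T(M(4)) + 19) - 49)² = (√(1 + 19) - 49)² = (√20 - 49)² = (2*√5 - 49)² = (-49 + 2*√5)²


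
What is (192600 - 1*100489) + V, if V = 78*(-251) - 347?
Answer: 72186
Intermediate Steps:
V = -19925 (V = -19578 - 347 = -19925)
(192600 - 1*100489) + V = (192600 - 1*100489) - 19925 = (192600 - 100489) - 19925 = 92111 - 19925 = 72186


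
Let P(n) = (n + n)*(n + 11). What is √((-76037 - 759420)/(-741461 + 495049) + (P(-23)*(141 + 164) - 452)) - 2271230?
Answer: -2271230 + 3*√283205292201051/123206 ≈ -2.2708e+6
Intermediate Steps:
P(n) = 2*n*(11 + n) (P(n) = (2*n)*(11 + n) = 2*n*(11 + n))
√((-76037 - 759420)/(-741461 + 495049) + (P(-23)*(141 + 164) - 452)) - 2271230 = √((-76037 - 759420)/(-741461 + 495049) + ((2*(-23)*(11 - 23))*(141 + 164) - 452)) - 2271230 = √(-835457/(-246412) + ((2*(-23)*(-12))*305 - 452)) - 2271230 = √(-835457*(-1/246412) + (552*305 - 452)) - 2271230 = √(835457/246412 + (168360 - 452)) - 2271230 = √(835457/246412 + 167908) - 2271230 = √(41375381553/246412) - 2271230 = 3*√283205292201051/123206 - 2271230 = -2271230 + 3*√283205292201051/123206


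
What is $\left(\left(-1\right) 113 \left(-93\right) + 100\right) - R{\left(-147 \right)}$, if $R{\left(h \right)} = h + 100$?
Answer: $10656$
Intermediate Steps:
$R{\left(h \right)} = 100 + h$
$\left(\left(-1\right) 113 \left(-93\right) + 100\right) - R{\left(-147 \right)} = \left(\left(-1\right) 113 \left(-93\right) + 100\right) - \left(100 - 147\right) = \left(\left(-113\right) \left(-93\right) + 100\right) - -47 = \left(10509 + 100\right) + 47 = 10609 + 47 = 10656$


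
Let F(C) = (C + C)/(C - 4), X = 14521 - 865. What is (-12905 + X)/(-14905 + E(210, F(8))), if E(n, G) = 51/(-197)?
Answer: -147947/2936336 ≈ -0.050385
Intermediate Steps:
X = 13656
F(C) = 2*C/(-4 + C) (F(C) = (2*C)/(-4 + C) = 2*C/(-4 + C))
E(n, G) = -51/197 (E(n, G) = 51*(-1/197) = -51/197)
(-12905 + X)/(-14905 + E(210, F(8))) = (-12905 + 13656)/(-14905 - 51/197) = 751/(-2936336/197) = 751*(-197/2936336) = -147947/2936336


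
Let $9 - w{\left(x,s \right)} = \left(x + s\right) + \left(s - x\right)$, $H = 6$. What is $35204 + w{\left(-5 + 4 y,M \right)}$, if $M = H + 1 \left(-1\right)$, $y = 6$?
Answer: $35203$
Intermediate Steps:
$M = 5$ ($M = 6 + 1 \left(-1\right) = 6 - 1 = 5$)
$w{\left(x,s \right)} = 9 - 2 s$ ($w{\left(x,s \right)} = 9 - \left(\left(x + s\right) + \left(s - x\right)\right) = 9 - \left(\left(s + x\right) + \left(s - x\right)\right) = 9 - 2 s$)
$35204 + w{\left(-5 + 4 y,M \right)} = 35204 + \left(9 - 10\right) = 35204 - 1 = 35203$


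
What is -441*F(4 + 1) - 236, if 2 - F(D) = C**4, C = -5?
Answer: 274507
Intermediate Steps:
F(D) = -623 (F(D) = 2 - 1*(-5)**4 = 2 - 1*625 = 2 - 625 = -623)
-441*F(4 + 1) - 236 = -441*(-623) - 236 = 274743 - 236 = 274507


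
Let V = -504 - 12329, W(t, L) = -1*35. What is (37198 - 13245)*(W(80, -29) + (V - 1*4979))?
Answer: -427489191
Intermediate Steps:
W(t, L) = -35
V = -12833
(37198 - 13245)*(W(80, -29) + (V - 1*4979)) = (37198 - 13245)*(-35 + (-12833 - 1*4979)) = 23953*(-35 + (-12833 - 4979)) = 23953*(-35 - 17812) = 23953*(-17847) = -427489191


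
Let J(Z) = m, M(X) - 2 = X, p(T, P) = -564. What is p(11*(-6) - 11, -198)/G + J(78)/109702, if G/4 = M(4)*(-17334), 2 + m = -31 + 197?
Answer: 5420773/1901574468 ≈ 0.0028507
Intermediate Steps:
m = 164 (m = -2 + (-31 + 197) = -2 + 166 = 164)
M(X) = 2 + X
J(Z) = 164
G = -416016 (G = 4*((2 + 4)*(-17334)) = 4*(6*(-17334)) = 4*(-104004) = -416016)
p(11*(-6) - 11, -198)/G + J(78)/109702 = -564/(-416016) + 164/109702 = -564*(-1/416016) + 164*(1/109702) = 47/34668 + 82/54851 = 5420773/1901574468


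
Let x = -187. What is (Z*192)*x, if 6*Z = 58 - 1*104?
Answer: 275264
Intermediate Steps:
Z = -23/3 (Z = (58 - 1*104)/6 = (58 - 104)/6 = (1/6)*(-46) = -23/3 ≈ -7.6667)
(Z*192)*x = -23/3*192*(-187) = -1472*(-187) = 275264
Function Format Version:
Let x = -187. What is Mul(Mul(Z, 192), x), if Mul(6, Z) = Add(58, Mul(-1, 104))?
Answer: 275264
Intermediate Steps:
Z = Rational(-23, 3) (Z = Mul(Rational(1, 6), Add(58, Mul(-1, 104))) = Mul(Rational(1, 6), Add(58, -104)) = Mul(Rational(1, 6), -46) = Rational(-23, 3) ≈ -7.6667)
Mul(Mul(Z, 192), x) = Mul(Mul(Rational(-23, 3), 192), -187) = Mul(-1472, -187) = 275264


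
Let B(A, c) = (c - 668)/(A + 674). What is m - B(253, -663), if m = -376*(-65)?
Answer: 22657211/927 ≈ 24441.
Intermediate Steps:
B(A, c) = (-668 + c)/(674 + A)
m = 24440
m - B(253, -663) = 24440 - (-668 - 663)/(674 + 253) = 24440 - (-1331)/927 = 24440 - 1*(-1331/927) = 24440 + 1331/927 = 22657211/927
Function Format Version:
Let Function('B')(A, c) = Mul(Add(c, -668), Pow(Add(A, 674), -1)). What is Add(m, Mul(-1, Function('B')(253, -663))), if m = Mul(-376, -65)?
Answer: Rational(22657211, 927) ≈ 24441.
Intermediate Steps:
Function('B')(A, c) = Mul(Pow(Add(674, A), -1), Add(-668, c)) (Function('B')(A, c) = Mul(Add(-668, c), Pow(Add(674, A), -1)) = Mul(Pow(Add(674, A), -1), Add(-668, c)))
m = 24440
Add(m, Mul(-1, Function('B')(253, -663))) = Add(24440, Mul(-1, Mul(Pow(Add(674, 253), -1), Add(-668, -663)))) = Add(24440, Mul(-1, Mul(Pow(927, -1), -1331))) = Add(24440, Mul(-1, Mul(Rational(1, 927), -1331))) = Add(24440, Mul(-1, Rational(-1331, 927))) = Add(24440, Rational(1331, 927)) = Rational(22657211, 927)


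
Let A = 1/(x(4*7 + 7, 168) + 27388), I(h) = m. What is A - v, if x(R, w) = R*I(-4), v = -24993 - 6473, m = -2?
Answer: 859588189/27318 ≈ 31466.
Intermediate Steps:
I(h) = -2
v = -31466
x(R, w) = -2*R (x(R, w) = R*(-2) = -2*R)
A = 1/27318 (A = 1/(-2*(4*7 + 7) + 27388) = 1/(-2*(28 + 7) + 27388) = 1/(-2*35 + 27388) = 1/(-70 + 27388) = 1/27318 ≈ 3.6606e-5)
A - v = 1/27318 - 1*(-31466) = 1/27318 + 31466 = 859588189/27318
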